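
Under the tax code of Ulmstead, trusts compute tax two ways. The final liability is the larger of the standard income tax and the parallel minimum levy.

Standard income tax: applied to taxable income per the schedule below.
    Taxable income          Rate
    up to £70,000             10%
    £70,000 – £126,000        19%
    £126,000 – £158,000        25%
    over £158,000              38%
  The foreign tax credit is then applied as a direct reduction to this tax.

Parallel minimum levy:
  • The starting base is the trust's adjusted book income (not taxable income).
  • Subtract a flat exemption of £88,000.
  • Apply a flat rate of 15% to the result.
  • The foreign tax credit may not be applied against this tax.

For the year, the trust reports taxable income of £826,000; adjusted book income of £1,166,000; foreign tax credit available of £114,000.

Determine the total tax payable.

£165,480

Standard income tax:
  £70,000 × 10% = £7,000
  £56,000 × 19% = £10,640
  £32,000 × 25% = £8,000
  £668,000 × 38% = £253,840
  → £279,480
  Less foreign tax credit £114,000 → £165,480

Parallel minimum levy:
  Base (adjusted book income): £1,166,000
  Less exemption £88,000 → base £1,078,000
  £1,078,000 × 15% = £161,700

£165,480 > £161,700, so the standard income tax governs.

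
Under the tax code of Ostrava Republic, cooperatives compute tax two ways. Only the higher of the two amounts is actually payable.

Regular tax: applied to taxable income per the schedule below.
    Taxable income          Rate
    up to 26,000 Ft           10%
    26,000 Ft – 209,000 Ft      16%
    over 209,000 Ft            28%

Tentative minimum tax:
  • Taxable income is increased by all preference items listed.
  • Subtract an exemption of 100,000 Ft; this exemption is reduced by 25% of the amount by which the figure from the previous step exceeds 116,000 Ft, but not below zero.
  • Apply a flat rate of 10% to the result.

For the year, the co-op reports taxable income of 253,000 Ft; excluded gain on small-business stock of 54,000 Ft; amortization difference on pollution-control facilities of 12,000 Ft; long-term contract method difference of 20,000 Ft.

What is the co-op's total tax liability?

44,200 Ft

Regular tax:
  26,000 Ft × 10% = 2,600 Ft
  183,000 Ft × 16% = 29,280 Ft
  44,000 Ft × 28% = 12,320 Ft
  → 44,200 Ft

Tentative minimum tax:
  Adjusted income: 253,000 Ft + 54,000 Ft + 12,000 Ft + 20,000 Ft = 339,000 Ft
  Exemption: 100,000 Ft − 25% × (339,000 Ft − 116,000 Ft) = 100,000 Ft − 55,750 Ft = 44,250 Ft
  Base: 339,000 Ft − 44,250 Ft = 294,750 Ft
  294,750 Ft × 10% = 29,475 Ft

44,200 Ft > 29,475 Ft, so the regular tax governs.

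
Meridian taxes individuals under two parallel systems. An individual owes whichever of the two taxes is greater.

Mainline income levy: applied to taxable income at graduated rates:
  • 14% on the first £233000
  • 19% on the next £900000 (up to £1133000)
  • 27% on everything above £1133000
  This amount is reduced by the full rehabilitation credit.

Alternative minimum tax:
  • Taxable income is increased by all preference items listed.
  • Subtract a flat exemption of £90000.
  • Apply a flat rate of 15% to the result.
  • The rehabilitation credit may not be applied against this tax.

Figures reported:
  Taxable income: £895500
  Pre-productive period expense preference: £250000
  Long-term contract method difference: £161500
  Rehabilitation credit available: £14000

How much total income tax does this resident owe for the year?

£182550

Alternative minimum tax:
  Adjusted income: £895500 + £250000 + £161500 = £1307000
  Less exemption £90000 → base £1217000
  £1217000 × 15% = £182550

Mainline income levy:
  £233000 × 14% = £32620
  £662500 × 19% = £125875
  → £158495
  Less rehabilitation credit £14000 → £144495

£182550 > £144495, so the alternative minimum tax is the binding amount.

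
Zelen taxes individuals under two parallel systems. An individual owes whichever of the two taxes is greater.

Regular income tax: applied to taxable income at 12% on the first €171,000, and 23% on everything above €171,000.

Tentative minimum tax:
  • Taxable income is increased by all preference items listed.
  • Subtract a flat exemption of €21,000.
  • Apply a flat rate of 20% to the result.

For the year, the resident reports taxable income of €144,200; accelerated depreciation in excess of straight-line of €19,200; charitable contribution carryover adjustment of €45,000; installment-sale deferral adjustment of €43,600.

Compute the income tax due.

Regular income tax:
  €144,200 × 12% = €17,304

Tentative minimum tax:
  Adjusted income: €144,200 + €19,200 + €45,000 + €43,600 = €252,000
  Less exemption €21,000 → base €231,000
  €231,000 × 20% = €46,200

€46,200 > €17,304, so the tentative minimum tax is the binding amount.

€46,200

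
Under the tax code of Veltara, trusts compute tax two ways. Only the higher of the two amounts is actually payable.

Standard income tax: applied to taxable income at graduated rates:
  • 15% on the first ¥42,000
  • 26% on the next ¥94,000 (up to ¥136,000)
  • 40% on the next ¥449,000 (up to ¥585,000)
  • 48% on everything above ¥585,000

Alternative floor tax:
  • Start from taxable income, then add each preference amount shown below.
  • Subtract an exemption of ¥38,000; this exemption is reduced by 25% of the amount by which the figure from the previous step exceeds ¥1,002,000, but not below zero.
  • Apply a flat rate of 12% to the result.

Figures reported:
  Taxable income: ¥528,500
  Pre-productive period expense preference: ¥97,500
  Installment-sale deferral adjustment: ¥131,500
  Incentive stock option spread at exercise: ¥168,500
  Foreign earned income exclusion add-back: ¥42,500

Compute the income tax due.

Standard income tax:
  ¥42,000 × 15% = ¥6,300
  ¥94,000 × 26% = ¥24,440
  ¥392,500 × 40% = ¥157,000
  → ¥187,740

Alternative floor tax:
  Adjusted income: ¥528,500 + ¥97,500 + ¥131,500 + ¥168,500 + ¥42,500 = ¥968,500
  Exemption: ¥968,500 ≤ ¥1,002,000, so full ¥38,000 applies
  Base: ¥968,500 − ¥38,000 = ¥930,500
  ¥930,500 × 12% = ¥111,660

¥187,740 > ¥111,660, so the standard income tax governs.

¥187,740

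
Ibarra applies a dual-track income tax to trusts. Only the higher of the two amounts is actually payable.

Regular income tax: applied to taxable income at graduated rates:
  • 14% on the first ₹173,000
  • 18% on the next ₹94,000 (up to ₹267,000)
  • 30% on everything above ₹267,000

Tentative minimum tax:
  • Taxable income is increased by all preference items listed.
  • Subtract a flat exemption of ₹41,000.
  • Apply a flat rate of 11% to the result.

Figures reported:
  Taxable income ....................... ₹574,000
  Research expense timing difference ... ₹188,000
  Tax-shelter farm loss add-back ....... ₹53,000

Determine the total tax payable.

Tentative minimum tax:
  Adjusted income: ₹574,000 + ₹188,000 + ₹53,000 = ₹815,000
  Less exemption ₹41,000 → base ₹774,000
  ₹774,000 × 11% = ₹85,140

Regular income tax:
  ₹173,000 × 14% = ₹24,220
  ₹94,000 × 18% = ₹16,920
  ₹307,000 × 30% = ₹92,100
  → ₹133,240

₹133,240 > ₹85,140, so the regular income tax governs.

₹133,240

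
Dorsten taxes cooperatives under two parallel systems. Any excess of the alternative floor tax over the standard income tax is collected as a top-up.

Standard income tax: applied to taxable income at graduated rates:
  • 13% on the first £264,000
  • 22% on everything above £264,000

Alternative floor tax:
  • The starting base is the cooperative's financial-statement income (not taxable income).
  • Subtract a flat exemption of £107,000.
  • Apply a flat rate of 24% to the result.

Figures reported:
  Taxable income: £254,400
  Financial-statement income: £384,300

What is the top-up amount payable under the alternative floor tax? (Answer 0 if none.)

Standard income tax:
  £254,400 × 13% = £33,072

Alternative floor tax:
  Base (financial-statement income): £384,300
  Less exemption £107,000 → base £277,300
  £277,300 × 24% = £66,552

Excess of alternative floor tax over standard income tax: £66,552 − £33,072 = £33,480.

£33,480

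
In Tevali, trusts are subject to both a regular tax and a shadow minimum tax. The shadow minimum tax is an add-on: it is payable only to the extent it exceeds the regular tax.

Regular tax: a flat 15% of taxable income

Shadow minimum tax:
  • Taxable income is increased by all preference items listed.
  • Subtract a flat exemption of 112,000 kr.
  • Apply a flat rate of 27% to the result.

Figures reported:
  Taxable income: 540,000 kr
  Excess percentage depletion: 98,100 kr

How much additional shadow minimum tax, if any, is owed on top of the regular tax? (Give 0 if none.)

61,047 kr

Shadow minimum tax:
  Adjusted income: 540,000 kr + 98,100 kr = 638,100 kr
  Less exemption 112,000 kr → base 526,100 kr
  526,100 kr × 27% = 142,047 kr

Regular tax:
  540,000 kr × 15% = 81,000 kr

Excess of shadow minimum tax over regular tax: 142,047 kr − 81,000 kr = 61,047 kr.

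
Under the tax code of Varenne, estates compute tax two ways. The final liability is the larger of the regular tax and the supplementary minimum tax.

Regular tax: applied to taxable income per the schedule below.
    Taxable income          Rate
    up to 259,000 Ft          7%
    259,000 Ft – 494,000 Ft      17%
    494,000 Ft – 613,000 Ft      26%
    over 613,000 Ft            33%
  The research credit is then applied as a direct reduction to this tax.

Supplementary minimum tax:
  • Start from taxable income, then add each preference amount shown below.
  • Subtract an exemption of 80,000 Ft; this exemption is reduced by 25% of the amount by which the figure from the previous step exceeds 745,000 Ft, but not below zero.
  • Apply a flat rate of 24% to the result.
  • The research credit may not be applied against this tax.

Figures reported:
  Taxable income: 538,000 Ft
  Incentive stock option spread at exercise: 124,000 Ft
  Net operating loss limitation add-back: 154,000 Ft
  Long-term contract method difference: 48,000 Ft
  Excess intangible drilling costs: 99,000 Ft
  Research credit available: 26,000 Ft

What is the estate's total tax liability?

Supplementary minimum tax:
  Adjusted income: 538,000 Ft + 124,000 Ft + 154,000 Ft + 48,000 Ft + 99,000 Ft = 963,000 Ft
  Exemption: 80,000 Ft − 25% × (963,000 Ft − 745,000 Ft) = 80,000 Ft − 54,500 Ft = 25,500 Ft
  Base: 963,000 Ft − 25,500 Ft = 937,500 Ft
  937,500 Ft × 24% = 225,000 Ft

Regular tax:
  259,000 Ft × 7% = 18,130 Ft
  235,000 Ft × 17% = 39,950 Ft
  44,000 Ft × 26% = 11,440 Ft
  → 69,520 Ft
  Less research credit 26,000 Ft → 43,520 Ft

225,000 Ft > 43,520 Ft, so the supplementary minimum tax is the binding amount.

225,000 Ft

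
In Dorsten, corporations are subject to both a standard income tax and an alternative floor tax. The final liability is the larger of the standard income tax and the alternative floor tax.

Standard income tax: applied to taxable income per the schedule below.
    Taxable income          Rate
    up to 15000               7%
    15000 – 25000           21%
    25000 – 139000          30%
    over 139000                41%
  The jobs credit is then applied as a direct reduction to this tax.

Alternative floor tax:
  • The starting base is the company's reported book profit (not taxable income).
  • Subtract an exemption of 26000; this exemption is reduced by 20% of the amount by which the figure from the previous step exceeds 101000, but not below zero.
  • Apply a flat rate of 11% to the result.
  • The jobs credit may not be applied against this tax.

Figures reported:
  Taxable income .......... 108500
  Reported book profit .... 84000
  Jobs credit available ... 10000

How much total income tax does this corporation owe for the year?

18200

Alternative floor tax:
  Base (reported book profit): 84000
  Exemption: 84000 ≤ 101000, so full 26000 applies
  Base: 84000 − 26000 = 58000
  58000 × 11% = 6380

Standard income tax:
  15000 × 7% = 1050
  10000 × 21% = 2100
  83500 × 30% = 25050
  → 28200
  Less jobs credit 10000 → 18200

18200 > 6380, so the standard income tax governs.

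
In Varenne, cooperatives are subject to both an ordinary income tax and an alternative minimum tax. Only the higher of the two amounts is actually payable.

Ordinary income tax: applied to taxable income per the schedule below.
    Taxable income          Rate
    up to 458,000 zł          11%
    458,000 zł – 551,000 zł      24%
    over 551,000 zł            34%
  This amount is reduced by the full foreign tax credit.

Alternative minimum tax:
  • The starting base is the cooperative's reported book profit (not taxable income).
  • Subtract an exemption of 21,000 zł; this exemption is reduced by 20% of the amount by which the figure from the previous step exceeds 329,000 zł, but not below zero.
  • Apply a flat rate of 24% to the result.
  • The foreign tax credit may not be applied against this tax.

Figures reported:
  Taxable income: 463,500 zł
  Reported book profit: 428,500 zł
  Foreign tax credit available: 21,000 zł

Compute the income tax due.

102,576 zł

Ordinary income tax:
  458,000 zł × 11% = 50,380 zł
  5,500 zł × 24% = 1,320 zł
  → 51,700 zł
  Less foreign tax credit 21,000 zł → 30,700 zł

Alternative minimum tax:
  Base (reported book profit): 428,500 zł
  Exemption: 21,000 zł − 20% × (428,500 zł − 329,000 zł) = 21,000 zł − 19,900 zł = 1,100 zł
  Base: 428,500 zł − 1,100 zł = 427,400 zł
  427,400 zł × 24% = 102,576 zł

102,576 zł > 30,700 zł, so the alternative minimum tax is the binding amount.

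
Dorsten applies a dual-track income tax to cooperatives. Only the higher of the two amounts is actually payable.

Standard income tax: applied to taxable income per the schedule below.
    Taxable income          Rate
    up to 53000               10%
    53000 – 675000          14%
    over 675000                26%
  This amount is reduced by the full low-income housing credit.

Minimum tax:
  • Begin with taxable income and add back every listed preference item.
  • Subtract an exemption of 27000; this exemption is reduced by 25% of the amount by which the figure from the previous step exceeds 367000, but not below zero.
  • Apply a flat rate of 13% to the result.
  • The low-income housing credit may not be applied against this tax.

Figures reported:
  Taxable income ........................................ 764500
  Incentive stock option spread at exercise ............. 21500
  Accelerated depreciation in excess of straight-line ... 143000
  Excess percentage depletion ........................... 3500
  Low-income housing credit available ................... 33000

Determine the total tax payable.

121225

Standard income tax:
  53000 × 10% = 5300
  622000 × 14% = 87080
  89500 × 26% = 23270
  → 115650
  Less low-income housing credit 33000 → 82650

Minimum tax:
  Adjusted income: 764500 + 21500 + 143000 + 3500 = 932500
  Exemption: 25% × (932500 − 367000) = 141375 ≥ 27000, so the exemption is fully phased out
  Base: 932500 − 0 = 932500
  932500 × 13% = 121225

121225 > 82650, so the minimum tax is the binding amount.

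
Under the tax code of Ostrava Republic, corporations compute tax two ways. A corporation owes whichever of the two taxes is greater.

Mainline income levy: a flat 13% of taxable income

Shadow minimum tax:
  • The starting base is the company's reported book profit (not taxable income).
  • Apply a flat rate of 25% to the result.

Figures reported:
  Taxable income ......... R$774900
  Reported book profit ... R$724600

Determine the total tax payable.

R$181150

Shadow minimum tax:
  Base (reported book profit): R$724600
  R$724600 × 25% = R$181150

Mainline income levy:
  R$774900 × 13% = R$100737

R$181150 > R$100737, so the shadow minimum tax is the binding amount.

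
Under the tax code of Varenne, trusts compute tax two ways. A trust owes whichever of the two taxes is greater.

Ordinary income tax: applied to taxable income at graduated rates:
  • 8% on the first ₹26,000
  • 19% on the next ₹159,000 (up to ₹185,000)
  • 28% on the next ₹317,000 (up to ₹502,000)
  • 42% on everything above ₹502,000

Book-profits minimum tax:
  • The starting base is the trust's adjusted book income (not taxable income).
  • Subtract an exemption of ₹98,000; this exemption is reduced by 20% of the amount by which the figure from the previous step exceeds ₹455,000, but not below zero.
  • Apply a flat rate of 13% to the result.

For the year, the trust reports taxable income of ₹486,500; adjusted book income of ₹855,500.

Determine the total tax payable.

₹116,710

Book-profits minimum tax:
  Base (adjusted book income): ₹855,500
  Exemption: ₹98,000 − 20% × (₹855,500 − ₹455,000) = ₹98,000 − ₹80,100 = ₹17,900
  Base: ₹855,500 − ₹17,900 = ₹837,600
  ₹837,600 × 13% = ₹108,888

Ordinary income tax:
  ₹26,000 × 8% = ₹2,080
  ₹159,000 × 19% = ₹30,210
  ₹301,500 × 28% = ₹84,420
  → ₹116,710

₹116,710 > ₹108,888, so the ordinary income tax governs.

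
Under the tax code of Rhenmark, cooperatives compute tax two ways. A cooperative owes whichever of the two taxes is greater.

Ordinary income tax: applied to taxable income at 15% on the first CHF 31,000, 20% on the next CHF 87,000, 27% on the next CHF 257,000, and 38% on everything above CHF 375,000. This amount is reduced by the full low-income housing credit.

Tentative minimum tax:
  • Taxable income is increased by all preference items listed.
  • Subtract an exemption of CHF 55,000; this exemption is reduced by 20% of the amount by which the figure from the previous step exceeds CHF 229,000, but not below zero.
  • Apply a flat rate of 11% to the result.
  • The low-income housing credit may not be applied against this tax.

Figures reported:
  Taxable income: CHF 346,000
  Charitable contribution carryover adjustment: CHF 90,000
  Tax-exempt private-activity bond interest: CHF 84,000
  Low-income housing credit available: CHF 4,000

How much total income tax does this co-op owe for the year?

Tentative minimum tax:
  Adjusted income: CHF 346,000 + CHF 90,000 + CHF 84,000 = CHF 520,000
  Exemption: 20% × (CHF 520,000 − CHF 229,000) = CHF 58,200 ≥ CHF 55,000, so the exemption is fully phased out
  Base: CHF 520,000 − CHF 0 = CHF 520,000
  CHF 520,000 × 11% = CHF 57,200

Ordinary income tax:
  CHF 31,000 × 15% = CHF 4,650
  CHF 87,000 × 20% = CHF 17,400
  CHF 228,000 × 27% = CHF 61,560
  → CHF 83,610
  Less low-income housing credit CHF 4,000 → CHF 79,610

CHF 79,610 > CHF 57,200, so the ordinary income tax governs.

CHF 79,610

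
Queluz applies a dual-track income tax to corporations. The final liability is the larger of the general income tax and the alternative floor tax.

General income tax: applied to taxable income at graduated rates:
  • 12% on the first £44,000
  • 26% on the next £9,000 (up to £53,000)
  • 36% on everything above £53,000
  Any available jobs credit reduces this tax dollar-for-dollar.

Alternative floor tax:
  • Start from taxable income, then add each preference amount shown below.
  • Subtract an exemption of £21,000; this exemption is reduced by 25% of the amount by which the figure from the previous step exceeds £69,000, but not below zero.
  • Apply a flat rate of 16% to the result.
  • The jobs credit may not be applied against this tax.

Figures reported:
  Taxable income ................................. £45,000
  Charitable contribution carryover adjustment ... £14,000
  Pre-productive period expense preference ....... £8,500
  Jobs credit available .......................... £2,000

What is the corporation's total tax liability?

General income tax:
  £44,000 × 12% = £5,280
  £1,000 × 26% = £260
  → £5,540
  Less jobs credit £2,000 → £3,540

Alternative floor tax:
  Adjusted income: £45,000 + £14,000 + £8,500 = £67,500
  Exemption: £67,500 ≤ £69,000, so full £21,000 applies
  Base: £67,500 − £21,000 = £46,500
  £46,500 × 16% = £7,440

£7,440 > £3,540, so the alternative floor tax is the binding amount.

£7,440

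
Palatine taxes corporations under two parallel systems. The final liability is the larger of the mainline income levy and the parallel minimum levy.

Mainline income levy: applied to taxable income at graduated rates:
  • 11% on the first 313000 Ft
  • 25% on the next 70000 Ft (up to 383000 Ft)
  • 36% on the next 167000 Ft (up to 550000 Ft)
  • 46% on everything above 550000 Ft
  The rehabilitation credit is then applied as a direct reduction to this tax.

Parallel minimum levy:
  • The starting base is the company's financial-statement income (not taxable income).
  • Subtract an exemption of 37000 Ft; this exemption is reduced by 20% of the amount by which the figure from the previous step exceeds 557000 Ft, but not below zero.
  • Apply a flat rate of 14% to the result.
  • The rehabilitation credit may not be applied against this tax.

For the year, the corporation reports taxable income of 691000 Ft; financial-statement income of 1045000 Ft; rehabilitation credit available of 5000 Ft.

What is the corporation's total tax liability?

171910 Ft

Parallel minimum levy:
  Base (financial-statement income): 1045000 Ft
  Exemption: 20% × (1045000 Ft − 557000 Ft) = 97600 Ft ≥ 37000 Ft, so the exemption is fully phased out
  Base: 1045000 Ft − 0 Ft = 1045000 Ft
  1045000 Ft × 14% = 146300 Ft

Mainline income levy:
  313000 Ft × 11% = 34430 Ft
  70000 Ft × 25% = 17500 Ft
  167000 Ft × 36% = 60120 Ft
  141000 Ft × 46% = 64860 Ft
  → 176910 Ft
  Less rehabilitation credit 5000 Ft → 171910 Ft

171910 Ft > 146300 Ft, so the mainline income levy governs.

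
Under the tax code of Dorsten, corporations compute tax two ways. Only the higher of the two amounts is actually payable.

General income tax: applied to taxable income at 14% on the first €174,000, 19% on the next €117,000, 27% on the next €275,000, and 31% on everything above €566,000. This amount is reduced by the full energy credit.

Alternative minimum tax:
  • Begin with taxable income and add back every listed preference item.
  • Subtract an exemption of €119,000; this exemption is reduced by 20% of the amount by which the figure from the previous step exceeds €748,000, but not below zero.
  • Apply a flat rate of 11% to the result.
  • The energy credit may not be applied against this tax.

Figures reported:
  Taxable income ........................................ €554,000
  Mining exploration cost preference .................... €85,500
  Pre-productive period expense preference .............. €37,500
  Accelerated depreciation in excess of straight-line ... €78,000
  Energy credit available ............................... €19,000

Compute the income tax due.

€98,600

Alternative minimum tax:
  Adjusted income: €554,000 + €85,500 + €37,500 + €78,000 = €755,000
  Exemption: €119,000 − 20% × (€755,000 − €748,000) = €119,000 − €1,400 = €117,600
  Base: €755,000 − €117,600 = €637,400
  €637,400 × 11% = €70,114

General income tax:
  €174,000 × 14% = €24,360
  €117,000 × 19% = €22,230
  €263,000 × 27% = €71,010
  → €117,600
  Less energy credit €19,000 → €98,600

€98,600 > €70,114, so the general income tax governs.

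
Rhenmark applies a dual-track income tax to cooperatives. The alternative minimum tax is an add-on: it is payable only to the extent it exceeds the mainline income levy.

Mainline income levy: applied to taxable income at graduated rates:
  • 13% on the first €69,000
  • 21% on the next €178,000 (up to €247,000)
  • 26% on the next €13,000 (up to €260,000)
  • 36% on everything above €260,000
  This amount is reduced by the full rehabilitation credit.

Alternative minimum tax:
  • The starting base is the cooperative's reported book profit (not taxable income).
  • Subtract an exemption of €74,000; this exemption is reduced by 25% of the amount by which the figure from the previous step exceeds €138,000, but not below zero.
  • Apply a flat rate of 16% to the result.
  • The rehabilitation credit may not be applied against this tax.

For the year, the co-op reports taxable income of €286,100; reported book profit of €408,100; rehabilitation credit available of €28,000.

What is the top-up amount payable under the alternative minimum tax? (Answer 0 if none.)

€33,134

Mainline income levy:
  €69,000 × 13% = €8,970
  €178,000 × 21% = €37,380
  €13,000 × 26% = €3,380
  €26,100 × 36% = €9,396
  → €59,126
  Less rehabilitation credit €28,000 → €31,126

Alternative minimum tax:
  Base (reported book profit): €408,100
  Exemption: €74,000 − 25% × (€408,100 − €138,000) = €74,000 − €67,525 = €6,475
  Base: €408,100 − €6,475 = €401,625
  €401,625 × 16% = €64,260

Excess of alternative minimum tax over mainline income levy: €64,260 − €31,126 = €33,134.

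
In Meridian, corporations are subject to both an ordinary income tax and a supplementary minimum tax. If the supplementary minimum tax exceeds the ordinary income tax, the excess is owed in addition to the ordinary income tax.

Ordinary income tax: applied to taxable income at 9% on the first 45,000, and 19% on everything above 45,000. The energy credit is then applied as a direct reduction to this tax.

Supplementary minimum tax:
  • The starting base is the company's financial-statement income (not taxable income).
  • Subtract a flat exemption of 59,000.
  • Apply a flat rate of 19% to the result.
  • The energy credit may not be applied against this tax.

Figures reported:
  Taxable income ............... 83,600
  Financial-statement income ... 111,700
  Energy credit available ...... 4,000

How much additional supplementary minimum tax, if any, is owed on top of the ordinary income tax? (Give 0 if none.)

2,629

Supplementary minimum tax:
  Base (financial-statement income): 111,700
  Less exemption 59,000 → base 52,700
  52,700 × 19% = 10,013

Ordinary income tax:
  45,000 × 9% = 4,050
  38,600 × 19% = 7,334
  → 11,384
  Less energy credit 4,000 → 7,384

Excess of supplementary minimum tax over ordinary income tax: 10,013 − 7,384 = 2,629.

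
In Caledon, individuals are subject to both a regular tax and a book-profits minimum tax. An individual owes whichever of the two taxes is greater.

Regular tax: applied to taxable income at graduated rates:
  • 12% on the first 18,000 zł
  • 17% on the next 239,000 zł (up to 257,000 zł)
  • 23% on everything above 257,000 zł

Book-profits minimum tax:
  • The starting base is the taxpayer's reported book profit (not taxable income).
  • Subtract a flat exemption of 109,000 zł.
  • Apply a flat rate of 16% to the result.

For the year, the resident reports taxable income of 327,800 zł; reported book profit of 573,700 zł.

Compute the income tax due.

74,352 zł

Book-profits minimum tax:
  Base (reported book profit): 573,700 zł
  Less exemption 109,000 zł → base 464,700 zł
  464,700 zł × 16% = 74,352 zł

Regular tax:
  18,000 zł × 12% = 2,160 zł
  239,000 zł × 17% = 40,630 zł
  70,800 zł × 23% = 16,284 zł
  → 59,074 zł

74,352 zł > 59,074 zł, so the book-profits minimum tax is the binding amount.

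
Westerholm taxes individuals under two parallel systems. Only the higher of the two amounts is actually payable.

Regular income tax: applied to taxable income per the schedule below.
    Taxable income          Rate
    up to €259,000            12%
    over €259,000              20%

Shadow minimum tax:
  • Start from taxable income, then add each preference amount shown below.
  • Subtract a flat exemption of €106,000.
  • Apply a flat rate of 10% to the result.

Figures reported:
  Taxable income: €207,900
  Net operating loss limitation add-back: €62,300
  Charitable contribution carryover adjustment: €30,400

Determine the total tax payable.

€24,948

Regular income tax:
  €207,900 × 12% = €24,948

Shadow minimum tax:
  Adjusted income: €207,900 + €62,300 + €30,400 = €300,600
  Less exemption €106,000 → base €194,600
  €194,600 × 10% = €19,460

€24,948 > €19,460, so the regular income tax governs.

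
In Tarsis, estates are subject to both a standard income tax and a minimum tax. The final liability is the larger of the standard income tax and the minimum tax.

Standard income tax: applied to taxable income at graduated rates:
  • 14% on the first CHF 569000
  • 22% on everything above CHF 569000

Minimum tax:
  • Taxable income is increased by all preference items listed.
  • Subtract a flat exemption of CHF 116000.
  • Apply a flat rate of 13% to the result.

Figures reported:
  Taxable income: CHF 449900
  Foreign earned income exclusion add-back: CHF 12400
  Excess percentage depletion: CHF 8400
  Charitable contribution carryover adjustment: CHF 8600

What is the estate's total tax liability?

CHF 62986

Minimum tax:
  Adjusted income: CHF 449900 + CHF 12400 + CHF 8400 + CHF 8600 = CHF 479300
  Less exemption CHF 116000 → base CHF 363300
  CHF 363300 × 13% = CHF 47229

Standard income tax:
  CHF 449900 × 14% = CHF 62986

CHF 62986 > CHF 47229, so the standard income tax governs.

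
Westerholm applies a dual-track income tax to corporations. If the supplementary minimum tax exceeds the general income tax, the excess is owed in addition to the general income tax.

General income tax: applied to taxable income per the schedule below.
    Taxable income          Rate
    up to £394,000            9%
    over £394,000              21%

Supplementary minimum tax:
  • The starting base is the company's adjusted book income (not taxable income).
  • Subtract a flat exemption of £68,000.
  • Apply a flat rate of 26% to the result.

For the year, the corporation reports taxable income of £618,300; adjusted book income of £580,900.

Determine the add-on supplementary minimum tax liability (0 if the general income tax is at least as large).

£50,791

Supplementary minimum tax:
  Base (adjusted book income): £580,900
  Less exemption £68,000 → base £512,900
  £512,900 × 26% = £133,354

General income tax:
  £394,000 × 9% = £35,460
  £224,300 × 21% = £47,103
  → £82,563

Excess of supplementary minimum tax over general income tax: £133,354 − £82,563 = £50,791.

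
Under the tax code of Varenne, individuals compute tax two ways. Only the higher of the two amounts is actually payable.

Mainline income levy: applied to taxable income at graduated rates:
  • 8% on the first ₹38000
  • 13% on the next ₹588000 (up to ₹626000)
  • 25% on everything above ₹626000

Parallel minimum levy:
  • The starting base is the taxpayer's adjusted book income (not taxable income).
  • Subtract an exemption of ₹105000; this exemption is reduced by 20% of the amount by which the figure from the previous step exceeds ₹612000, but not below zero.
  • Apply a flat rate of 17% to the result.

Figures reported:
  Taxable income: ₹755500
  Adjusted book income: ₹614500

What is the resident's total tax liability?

Mainline income levy:
  ₹38000 × 8% = ₹3040
  ₹588000 × 13% = ₹76440
  ₹129500 × 25% = ₹32375
  → ₹111855

Parallel minimum levy:
  Base (adjusted book income): ₹614500
  Exemption: ₹105000 − 20% × (₹614500 − ₹612000) = ₹105000 − ₹500 = ₹104500
  Base: ₹614500 − ₹104500 = ₹510000
  ₹510000 × 17% = ₹86700

₹111855 > ₹86700, so the mainline income levy governs.

₹111855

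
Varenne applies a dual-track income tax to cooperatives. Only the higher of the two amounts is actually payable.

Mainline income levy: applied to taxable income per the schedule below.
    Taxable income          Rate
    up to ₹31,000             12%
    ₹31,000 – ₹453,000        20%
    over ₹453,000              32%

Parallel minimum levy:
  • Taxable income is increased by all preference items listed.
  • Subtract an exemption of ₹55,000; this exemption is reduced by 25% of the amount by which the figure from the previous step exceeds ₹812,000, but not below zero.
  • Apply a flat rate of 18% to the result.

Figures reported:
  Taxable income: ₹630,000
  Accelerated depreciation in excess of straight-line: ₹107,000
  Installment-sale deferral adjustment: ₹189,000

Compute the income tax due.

₹161,910

Parallel minimum levy:
  Adjusted income: ₹630,000 + ₹107,000 + ₹189,000 = ₹926,000
  Exemption: ₹55,000 − 25% × (₹926,000 − ₹812,000) = ₹55,000 − ₹28,500 = ₹26,500
  Base: ₹926,000 − ₹26,500 = ₹899,500
  ₹899,500 × 18% = ₹161,910

Mainline income levy:
  ₹31,000 × 12% = ₹3,720
  ₹422,000 × 20% = ₹84,400
  ₹177,000 × 32% = ₹56,640
  → ₹144,760

₹161,910 > ₹144,760, so the parallel minimum levy is the binding amount.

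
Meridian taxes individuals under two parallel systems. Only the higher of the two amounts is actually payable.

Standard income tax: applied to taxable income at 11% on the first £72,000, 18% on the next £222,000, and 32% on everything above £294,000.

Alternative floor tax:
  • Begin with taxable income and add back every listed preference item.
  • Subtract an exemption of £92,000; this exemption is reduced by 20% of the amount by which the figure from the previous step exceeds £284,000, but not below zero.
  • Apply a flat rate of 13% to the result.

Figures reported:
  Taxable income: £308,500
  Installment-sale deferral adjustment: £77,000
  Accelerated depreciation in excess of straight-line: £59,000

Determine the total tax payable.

Alternative floor tax:
  Adjusted income: £308,500 + £77,000 + £59,000 = £444,500
  Exemption: £92,000 − 20% × (£444,500 − £284,000) = £92,000 − £32,100 = £59,900
  Base: £444,500 − £59,900 = £384,600
  £384,600 × 13% = £49,998

Standard income tax:
  £72,000 × 11% = £7,920
  £222,000 × 18% = £39,960
  £14,500 × 32% = £4,640
  → £52,520

£52,520 > £49,998, so the standard income tax governs.

£52,520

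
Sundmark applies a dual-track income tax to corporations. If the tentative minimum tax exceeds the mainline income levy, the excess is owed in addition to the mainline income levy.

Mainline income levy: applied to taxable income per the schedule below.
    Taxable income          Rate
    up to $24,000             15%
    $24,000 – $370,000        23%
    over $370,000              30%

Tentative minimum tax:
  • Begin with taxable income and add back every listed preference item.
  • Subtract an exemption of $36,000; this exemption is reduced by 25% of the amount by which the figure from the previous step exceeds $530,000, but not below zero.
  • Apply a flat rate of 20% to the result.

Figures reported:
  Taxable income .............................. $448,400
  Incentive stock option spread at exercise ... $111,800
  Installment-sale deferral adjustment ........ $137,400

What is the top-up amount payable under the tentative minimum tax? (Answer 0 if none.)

$32,820

Tentative minimum tax:
  Adjusted income: $448,400 + $111,800 + $137,400 = $697,600
  Exemption: 25% × ($697,600 − $530,000) = $41,900 ≥ $36,000, so the exemption is fully phased out
  Base: $697,600 − $0 = $697,600
  $697,600 × 20% = $139,520

Mainline income levy:
  $24,000 × 15% = $3,600
  $346,000 × 23% = $79,580
  $78,400 × 30% = $23,520
  → $106,700

Excess of tentative minimum tax over mainline income levy: $139,520 − $106,700 = $32,820.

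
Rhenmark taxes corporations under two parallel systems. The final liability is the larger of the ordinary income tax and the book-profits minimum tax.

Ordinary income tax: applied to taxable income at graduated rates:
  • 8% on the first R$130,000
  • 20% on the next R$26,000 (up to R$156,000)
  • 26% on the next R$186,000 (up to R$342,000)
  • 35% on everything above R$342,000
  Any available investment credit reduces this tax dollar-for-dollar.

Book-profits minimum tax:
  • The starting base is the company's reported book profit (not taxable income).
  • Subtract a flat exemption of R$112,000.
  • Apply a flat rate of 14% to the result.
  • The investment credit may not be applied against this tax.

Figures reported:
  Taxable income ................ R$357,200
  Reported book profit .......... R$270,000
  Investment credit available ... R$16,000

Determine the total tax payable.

Book-profits minimum tax:
  Base (reported book profit): R$270,000
  Less exemption R$112,000 → base R$158,000
  R$158,000 × 14% = R$22,120

Ordinary income tax:
  R$130,000 × 8% = R$10,400
  R$26,000 × 20% = R$5,200
  R$186,000 × 26% = R$48,360
  R$15,200 × 35% = R$5,320
  → R$69,280
  Less investment credit R$16,000 → R$53,280

R$53,280 > R$22,120, so the ordinary income tax governs.

R$53,280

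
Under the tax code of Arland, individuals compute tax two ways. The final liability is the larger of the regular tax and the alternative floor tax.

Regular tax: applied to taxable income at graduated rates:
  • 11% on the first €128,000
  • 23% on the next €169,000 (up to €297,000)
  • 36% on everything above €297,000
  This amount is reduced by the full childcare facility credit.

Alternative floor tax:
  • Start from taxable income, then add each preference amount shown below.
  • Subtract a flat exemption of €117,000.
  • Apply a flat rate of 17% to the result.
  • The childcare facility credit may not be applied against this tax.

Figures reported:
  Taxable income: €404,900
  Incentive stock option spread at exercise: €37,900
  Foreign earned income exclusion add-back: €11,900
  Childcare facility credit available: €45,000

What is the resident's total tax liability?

€57,409

Regular tax:
  €128,000 × 11% = €14,080
  €169,000 × 23% = €38,870
  €107,900 × 36% = €38,844
  → €91,794
  Less childcare facility credit €45,000 → €46,794

Alternative floor tax:
  Adjusted income: €404,900 + €37,900 + €11,900 = €454,700
  Less exemption €117,000 → base €337,700
  €337,700 × 17% = €57,409

€57,409 > €46,794, so the alternative floor tax is the binding amount.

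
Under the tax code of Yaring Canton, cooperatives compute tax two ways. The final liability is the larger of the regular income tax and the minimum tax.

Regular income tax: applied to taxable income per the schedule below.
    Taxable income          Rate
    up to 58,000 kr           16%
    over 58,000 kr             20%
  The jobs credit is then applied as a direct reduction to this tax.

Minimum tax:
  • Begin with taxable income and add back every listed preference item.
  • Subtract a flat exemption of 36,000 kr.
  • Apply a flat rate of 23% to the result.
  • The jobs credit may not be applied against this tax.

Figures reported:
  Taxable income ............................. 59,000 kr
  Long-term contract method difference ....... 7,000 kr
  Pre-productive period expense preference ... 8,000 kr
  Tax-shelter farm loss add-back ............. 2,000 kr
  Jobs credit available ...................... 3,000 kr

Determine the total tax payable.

9,200 kr

Regular income tax:
  58,000 kr × 16% = 9,280 kr
  1,000 kr × 20% = 200 kr
  → 9,480 kr
  Less jobs credit 3,000 kr → 6,480 kr

Minimum tax:
  Adjusted income: 59,000 kr + 7,000 kr + 8,000 kr + 2,000 kr = 76,000 kr
  Less exemption 36,000 kr → base 40,000 kr
  40,000 kr × 23% = 9,200 kr

9,200 kr > 6,480 kr, so the minimum tax is the binding amount.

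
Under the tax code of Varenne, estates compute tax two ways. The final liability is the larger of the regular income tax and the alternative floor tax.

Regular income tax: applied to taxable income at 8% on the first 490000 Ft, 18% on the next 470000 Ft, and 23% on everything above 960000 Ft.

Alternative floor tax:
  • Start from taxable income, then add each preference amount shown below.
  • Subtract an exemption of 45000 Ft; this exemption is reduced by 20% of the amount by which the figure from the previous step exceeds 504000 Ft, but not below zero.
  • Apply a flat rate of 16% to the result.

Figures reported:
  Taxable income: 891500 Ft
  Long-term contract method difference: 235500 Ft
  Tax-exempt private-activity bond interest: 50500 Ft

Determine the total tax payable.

Regular income tax:
  490000 Ft × 8% = 39200 Ft
  401500 Ft × 18% = 72270 Ft
  → 111470 Ft

Alternative floor tax:
  Adjusted income: 891500 Ft + 235500 Ft + 50500 Ft = 1177500 Ft
  Exemption: 20% × (1177500 Ft − 504000 Ft) = 134700 Ft ≥ 45000 Ft, so the exemption is fully phased out
  Base: 1177500 Ft − 0 Ft = 1177500 Ft
  1177500 Ft × 16% = 188400 Ft

188400 Ft > 111470 Ft, so the alternative floor tax is the binding amount.

188400 Ft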